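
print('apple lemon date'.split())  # ['apple', 'lemon', 'date']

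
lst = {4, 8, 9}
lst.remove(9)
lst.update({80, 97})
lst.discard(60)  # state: {4, 8, 80, 97}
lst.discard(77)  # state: {4, 8, 80, 97}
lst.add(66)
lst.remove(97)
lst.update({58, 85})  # {4, 8, 58, 66, 80, 85}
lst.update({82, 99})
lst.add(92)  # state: {4, 8, 58, 66, 80, 82, 85, 92, 99}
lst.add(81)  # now {4, 8, 58, 66, 80, 81, 82, 85, 92, 99}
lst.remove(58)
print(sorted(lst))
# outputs [4, 8, 66, 80, 81, 82, 85, 92, 99]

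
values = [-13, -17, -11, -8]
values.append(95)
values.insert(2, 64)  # [-13, -17, 64, -11, -8, 95]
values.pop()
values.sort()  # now [-17, -13, -11, -8, 64]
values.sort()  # [-17, -13, -11, -8, 64]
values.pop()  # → 64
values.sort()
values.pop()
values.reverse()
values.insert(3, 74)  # [-11, -13, -17, 74]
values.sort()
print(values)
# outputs [-17, -13, -11, 74]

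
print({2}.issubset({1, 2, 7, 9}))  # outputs True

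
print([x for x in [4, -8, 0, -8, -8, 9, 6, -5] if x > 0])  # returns [4, 9, 6]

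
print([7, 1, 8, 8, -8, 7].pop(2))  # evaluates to 8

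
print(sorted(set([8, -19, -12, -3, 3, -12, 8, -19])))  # [-19, -12, -3, 3, 8]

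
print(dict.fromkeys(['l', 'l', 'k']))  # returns {'l': None, 'k': None}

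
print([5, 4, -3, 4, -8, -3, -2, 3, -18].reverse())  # None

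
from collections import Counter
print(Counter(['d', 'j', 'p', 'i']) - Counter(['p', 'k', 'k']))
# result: Counter({'d': 1, 'j': 1, 'i': 1})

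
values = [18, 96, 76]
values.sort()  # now [18, 76, 96]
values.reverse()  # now [96, 76, 18]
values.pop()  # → 18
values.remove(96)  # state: [76]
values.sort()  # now [76]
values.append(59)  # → [76, 59]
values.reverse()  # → [59, 76]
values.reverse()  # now [76, 59]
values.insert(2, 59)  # [76, 59, 59]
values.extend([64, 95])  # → [76, 59, 59, 64, 95]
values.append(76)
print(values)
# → [76, 59, 59, 64, 95, 76]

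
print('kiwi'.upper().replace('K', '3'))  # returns 3IWI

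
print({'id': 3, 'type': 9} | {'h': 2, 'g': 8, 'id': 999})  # {'id': 999, 'type': 9, 'h': 2, 'g': 8}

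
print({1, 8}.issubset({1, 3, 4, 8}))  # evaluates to True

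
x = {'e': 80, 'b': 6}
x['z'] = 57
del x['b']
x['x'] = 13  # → {'e': 80, 'z': 57, 'x': 13}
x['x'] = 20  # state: {'e': 80, 'z': 57, 'x': 20}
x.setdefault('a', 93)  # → 93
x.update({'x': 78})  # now {'e': 80, 'z': 57, 'x': 78, 'a': 93}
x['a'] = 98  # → {'e': 80, 'z': 57, 'x': 78, 'a': 98}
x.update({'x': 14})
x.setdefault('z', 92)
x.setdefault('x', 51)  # 14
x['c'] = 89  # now {'e': 80, 'z': 57, 'x': 14, 'a': 98, 'c': 89}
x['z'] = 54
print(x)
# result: {'e': 80, 'z': 54, 'x': 14, 'a': 98, 'c': 89}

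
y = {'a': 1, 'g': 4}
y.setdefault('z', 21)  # 21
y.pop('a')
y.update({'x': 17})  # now {'g': 4, 'z': 21, 'x': 17}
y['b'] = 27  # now {'g': 4, 'z': 21, 'x': 17, 'b': 27}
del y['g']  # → {'z': 21, 'x': 17, 'b': 27}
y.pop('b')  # 27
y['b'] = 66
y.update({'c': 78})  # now {'z': 21, 'x': 17, 'b': 66, 'c': 78}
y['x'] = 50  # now {'z': 21, 'x': 50, 'b': 66, 'c': 78}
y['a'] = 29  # {'z': 21, 'x': 50, 'b': 66, 'c': 78, 'a': 29}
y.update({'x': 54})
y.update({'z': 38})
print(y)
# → {'z': 38, 'x': 54, 'b': 66, 'c': 78, 'a': 29}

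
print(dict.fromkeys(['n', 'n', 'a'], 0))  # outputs {'n': 0, 'a': 0}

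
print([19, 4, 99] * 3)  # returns [19, 4, 99, 19, 4, 99, 19, 4, 99]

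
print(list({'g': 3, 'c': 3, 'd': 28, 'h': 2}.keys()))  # ['g', 'c', 'd', 'h']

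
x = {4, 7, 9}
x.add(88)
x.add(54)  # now {4, 7, 9, 54, 88}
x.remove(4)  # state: {7, 9, 54, 88}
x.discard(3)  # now {7, 9, 54, 88}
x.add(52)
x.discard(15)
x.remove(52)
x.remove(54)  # {7, 9, 88}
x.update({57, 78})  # {7, 9, 57, 78, 88}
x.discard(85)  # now {7, 9, 57, 78, 88}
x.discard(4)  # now {7, 9, 57, 78, 88}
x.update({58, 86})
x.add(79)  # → {7, 9, 57, 58, 78, 79, 86, 88}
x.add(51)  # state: {7, 9, 51, 57, 58, 78, 79, 86, 88}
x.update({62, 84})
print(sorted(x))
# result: [7, 9, 51, 57, 58, 62, 78, 79, 84, 86, 88]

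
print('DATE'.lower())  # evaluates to date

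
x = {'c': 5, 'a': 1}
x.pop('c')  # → 5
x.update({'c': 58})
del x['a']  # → {'c': 58}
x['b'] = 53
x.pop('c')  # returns 58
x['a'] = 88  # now {'b': 53, 'a': 88}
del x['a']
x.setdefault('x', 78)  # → 78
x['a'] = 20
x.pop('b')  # 53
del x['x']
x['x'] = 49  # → {'a': 20, 'x': 49}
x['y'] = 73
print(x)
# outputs {'a': 20, 'x': 49, 'y': 73}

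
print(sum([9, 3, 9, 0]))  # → 21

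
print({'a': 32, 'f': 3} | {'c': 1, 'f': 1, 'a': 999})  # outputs {'a': 999, 'f': 1, 'c': 1}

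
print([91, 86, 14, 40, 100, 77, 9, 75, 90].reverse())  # None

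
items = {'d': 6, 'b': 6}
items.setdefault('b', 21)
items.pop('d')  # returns 6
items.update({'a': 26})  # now {'b': 6, 'a': 26}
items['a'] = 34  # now {'b': 6, 'a': 34}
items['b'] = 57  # {'b': 57, 'a': 34}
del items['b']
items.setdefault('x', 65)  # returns 65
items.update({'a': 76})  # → {'a': 76, 'x': 65}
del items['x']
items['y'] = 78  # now {'a': 76, 'y': 78}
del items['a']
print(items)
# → {'y': 78}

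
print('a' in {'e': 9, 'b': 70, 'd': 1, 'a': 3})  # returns True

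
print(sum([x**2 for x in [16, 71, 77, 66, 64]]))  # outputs 19678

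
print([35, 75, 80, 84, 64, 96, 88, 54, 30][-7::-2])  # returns [80, 35]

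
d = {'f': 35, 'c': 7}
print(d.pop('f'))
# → 35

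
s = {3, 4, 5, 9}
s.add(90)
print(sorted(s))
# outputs [3, 4, 5, 9, 90]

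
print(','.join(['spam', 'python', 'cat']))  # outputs spam,python,cat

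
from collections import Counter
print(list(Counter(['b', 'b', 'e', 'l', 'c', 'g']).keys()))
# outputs ['b', 'e', 'l', 'c', 'g']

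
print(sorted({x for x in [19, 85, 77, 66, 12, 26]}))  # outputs [12, 19, 26, 66, 77, 85]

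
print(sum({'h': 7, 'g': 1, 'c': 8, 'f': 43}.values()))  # 59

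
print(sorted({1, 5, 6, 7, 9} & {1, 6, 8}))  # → [1, 6]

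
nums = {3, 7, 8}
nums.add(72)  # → {3, 7, 8, 72}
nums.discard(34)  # {3, 7, 8, 72}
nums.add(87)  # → {3, 7, 8, 72, 87}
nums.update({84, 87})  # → {3, 7, 8, 72, 84, 87}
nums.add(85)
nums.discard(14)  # {3, 7, 8, 72, 84, 85, 87}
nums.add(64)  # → {3, 7, 8, 64, 72, 84, 85, 87}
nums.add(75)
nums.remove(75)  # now {3, 7, 8, 64, 72, 84, 85, 87}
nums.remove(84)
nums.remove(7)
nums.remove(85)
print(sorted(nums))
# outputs [3, 8, 64, 72, 87]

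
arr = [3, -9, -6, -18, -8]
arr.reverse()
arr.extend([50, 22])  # [-8, -18, -6, -9, 3, 50, 22]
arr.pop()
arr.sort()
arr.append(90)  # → [-18, -9, -8, -6, 3, 50, 90]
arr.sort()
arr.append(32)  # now [-18, -9, -8, -6, 3, 50, 90, 32]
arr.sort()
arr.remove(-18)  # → [-9, -8, -6, 3, 32, 50, 90]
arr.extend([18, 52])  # [-9, -8, -6, 3, 32, 50, 90, 18, 52]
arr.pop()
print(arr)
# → [-9, -8, -6, 3, 32, 50, 90, 18]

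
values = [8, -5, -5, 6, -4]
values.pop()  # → -4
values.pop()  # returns 6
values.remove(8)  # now [-5, -5]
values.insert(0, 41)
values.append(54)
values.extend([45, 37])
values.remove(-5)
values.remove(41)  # [-5, 54, 45, 37]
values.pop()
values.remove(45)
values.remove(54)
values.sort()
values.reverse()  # [-5]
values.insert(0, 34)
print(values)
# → [34, -5]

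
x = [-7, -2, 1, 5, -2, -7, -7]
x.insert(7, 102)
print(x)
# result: [-7, -2, 1, 5, -2, -7, -7, 102]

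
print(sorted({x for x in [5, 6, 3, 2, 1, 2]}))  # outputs [1, 2, 3, 5, 6]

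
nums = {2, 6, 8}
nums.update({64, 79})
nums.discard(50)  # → {2, 6, 8, 64, 79}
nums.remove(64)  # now {2, 6, 8, 79}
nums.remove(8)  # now {2, 6, 79}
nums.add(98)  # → {2, 6, 79, 98}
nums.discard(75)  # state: {2, 6, 79, 98}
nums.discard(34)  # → {2, 6, 79, 98}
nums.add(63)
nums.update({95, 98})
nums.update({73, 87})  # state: {2, 6, 63, 73, 79, 87, 95, 98}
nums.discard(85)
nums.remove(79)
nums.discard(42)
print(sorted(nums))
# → [2, 6, 63, 73, 87, 95, 98]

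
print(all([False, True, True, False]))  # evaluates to False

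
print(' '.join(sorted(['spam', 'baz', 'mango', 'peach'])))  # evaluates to baz mango peach spam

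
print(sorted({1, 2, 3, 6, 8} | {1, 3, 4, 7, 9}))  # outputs [1, 2, 3, 4, 6, 7, 8, 9]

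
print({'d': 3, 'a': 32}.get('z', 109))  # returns 109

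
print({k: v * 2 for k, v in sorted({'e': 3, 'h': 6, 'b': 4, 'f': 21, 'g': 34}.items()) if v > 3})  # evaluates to {'b': 8, 'f': 42, 'g': 68, 'h': 12}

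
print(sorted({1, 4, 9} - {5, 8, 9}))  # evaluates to [1, 4]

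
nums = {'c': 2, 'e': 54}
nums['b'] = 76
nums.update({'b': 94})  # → {'c': 2, 'e': 54, 'b': 94}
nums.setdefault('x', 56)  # 56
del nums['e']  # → {'c': 2, 'b': 94, 'x': 56}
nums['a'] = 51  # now {'c': 2, 'b': 94, 'x': 56, 'a': 51}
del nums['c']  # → {'b': 94, 'x': 56, 'a': 51}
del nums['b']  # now {'x': 56, 'a': 51}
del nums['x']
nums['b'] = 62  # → {'a': 51, 'b': 62}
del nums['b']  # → {'a': 51}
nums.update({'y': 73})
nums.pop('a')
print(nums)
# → {'y': 73}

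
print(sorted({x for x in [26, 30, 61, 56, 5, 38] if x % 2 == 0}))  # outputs [26, 30, 38, 56]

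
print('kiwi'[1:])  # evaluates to iwi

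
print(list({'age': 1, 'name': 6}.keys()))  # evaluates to ['age', 'name']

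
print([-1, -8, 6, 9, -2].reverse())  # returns None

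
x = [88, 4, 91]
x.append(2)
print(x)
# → [88, 4, 91, 2]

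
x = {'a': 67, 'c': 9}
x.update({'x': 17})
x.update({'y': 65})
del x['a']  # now {'c': 9, 'x': 17, 'y': 65}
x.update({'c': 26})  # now {'c': 26, 'x': 17, 'y': 65}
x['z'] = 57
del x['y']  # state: {'c': 26, 'x': 17, 'z': 57}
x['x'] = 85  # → {'c': 26, 'x': 85, 'z': 57}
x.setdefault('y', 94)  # 94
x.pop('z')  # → 57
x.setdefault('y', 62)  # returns 94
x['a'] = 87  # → {'c': 26, 'x': 85, 'y': 94, 'a': 87}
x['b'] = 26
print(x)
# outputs {'c': 26, 'x': 85, 'y': 94, 'a': 87, 'b': 26}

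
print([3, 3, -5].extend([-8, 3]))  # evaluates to None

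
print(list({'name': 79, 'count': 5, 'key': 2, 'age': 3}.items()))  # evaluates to [('name', 79), ('count', 5), ('key', 2), ('age', 3)]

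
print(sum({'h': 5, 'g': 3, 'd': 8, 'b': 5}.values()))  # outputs 21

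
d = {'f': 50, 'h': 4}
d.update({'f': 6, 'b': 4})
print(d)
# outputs {'f': 6, 'h': 4, 'b': 4}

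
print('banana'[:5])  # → banan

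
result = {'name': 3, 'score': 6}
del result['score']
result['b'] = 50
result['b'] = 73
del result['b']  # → {'name': 3}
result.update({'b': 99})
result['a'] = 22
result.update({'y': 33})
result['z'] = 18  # {'name': 3, 'b': 99, 'a': 22, 'y': 33, 'z': 18}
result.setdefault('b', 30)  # 99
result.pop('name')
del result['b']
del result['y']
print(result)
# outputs {'a': 22, 'z': 18}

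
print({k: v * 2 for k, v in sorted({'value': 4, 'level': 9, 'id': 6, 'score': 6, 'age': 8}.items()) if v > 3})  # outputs {'age': 16, 'id': 12, 'level': 18, 'score': 12, 'value': 8}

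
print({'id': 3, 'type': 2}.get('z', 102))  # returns 102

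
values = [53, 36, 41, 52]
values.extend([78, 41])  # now [53, 36, 41, 52, 78, 41]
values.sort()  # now [36, 41, 41, 52, 53, 78]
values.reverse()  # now [78, 53, 52, 41, 41, 36]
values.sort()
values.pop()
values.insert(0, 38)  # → [38, 36, 41, 41, 52, 53]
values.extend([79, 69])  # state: [38, 36, 41, 41, 52, 53, 79, 69]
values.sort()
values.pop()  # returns 79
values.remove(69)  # [36, 38, 41, 41, 52, 53]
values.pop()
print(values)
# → [36, 38, 41, 41, 52]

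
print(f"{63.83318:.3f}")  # 63.833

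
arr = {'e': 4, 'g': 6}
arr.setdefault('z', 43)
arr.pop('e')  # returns 4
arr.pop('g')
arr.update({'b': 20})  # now {'z': 43, 'b': 20}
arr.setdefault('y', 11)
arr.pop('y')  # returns 11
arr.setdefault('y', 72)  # 72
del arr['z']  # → {'b': 20, 'y': 72}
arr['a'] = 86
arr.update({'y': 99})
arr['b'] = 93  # {'b': 93, 'y': 99, 'a': 86}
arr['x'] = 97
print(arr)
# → {'b': 93, 'y': 99, 'a': 86, 'x': 97}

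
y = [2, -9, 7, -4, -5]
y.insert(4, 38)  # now [2, -9, 7, -4, 38, -5]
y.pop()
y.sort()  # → [-9, -4, 2, 7, 38]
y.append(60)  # [-9, -4, 2, 7, 38, 60]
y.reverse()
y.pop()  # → -9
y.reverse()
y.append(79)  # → [-4, 2, 7, 38, 60, 79]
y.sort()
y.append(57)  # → [-4, 2, 7, 38, 60, 79, 57]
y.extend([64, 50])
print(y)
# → [-4, 2, 7, 38, 60, 79, 57, 64, 50]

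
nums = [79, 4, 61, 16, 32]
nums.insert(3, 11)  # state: [79, 4, 61, 11, 16, 32]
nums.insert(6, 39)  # [79, 4, 61, 11, 16, 32, 39]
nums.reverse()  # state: [39, 32, 16, 11, 61, 4, 79]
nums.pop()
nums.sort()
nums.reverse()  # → [61, 39, 32, 16, 11, 4]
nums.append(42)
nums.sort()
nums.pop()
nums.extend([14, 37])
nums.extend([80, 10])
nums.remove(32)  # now [4, 11, 16, 39, 42, 14, 37, 80, 10]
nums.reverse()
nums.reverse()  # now [4, 11, 16, 39, 42, 14, 37, 80, 10]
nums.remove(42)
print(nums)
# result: [4, 11, 16, 39, 14, 37, 80, 10]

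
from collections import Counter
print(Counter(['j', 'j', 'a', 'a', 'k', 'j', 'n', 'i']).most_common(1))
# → [('j', 3)]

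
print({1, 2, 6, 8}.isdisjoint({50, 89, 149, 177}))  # True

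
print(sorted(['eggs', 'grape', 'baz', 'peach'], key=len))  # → ['baz', 'eggs', 'grape', 'peach']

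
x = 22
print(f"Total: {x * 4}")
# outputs Total: 88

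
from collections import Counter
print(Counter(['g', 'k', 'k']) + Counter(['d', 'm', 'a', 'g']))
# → Counter({'g': 2, 'k': 2, 'd': 1, 'm': 1, 'a': 1})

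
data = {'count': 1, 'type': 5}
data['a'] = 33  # {'count': 1, 'type': 5, 'a': 33}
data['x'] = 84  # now {'count': 1, 'type': 5, 'a': 33, 'x': 84}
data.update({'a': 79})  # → {'count': 1, 'type': 5, 'a': 79, 'x': 84}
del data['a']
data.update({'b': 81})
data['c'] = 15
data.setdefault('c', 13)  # 15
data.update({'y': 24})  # {'count': 1, 'type': 5, 'x': 84, 'b': 81, 'c': 15, 'y': 24}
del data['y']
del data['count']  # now {'type': 5, 'x': 84, 'b': 81, 'c': 15}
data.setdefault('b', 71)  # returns 81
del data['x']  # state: {'type': 5, 'b': 81, 'c': 15}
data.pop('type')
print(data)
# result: {'b': 81, 'c': 15}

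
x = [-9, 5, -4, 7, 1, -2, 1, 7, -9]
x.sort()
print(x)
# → [-9, -9, -4, -2, 1, 1, 5, 7, 7]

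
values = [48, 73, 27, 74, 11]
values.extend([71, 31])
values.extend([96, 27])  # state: [48, 73, 27, 74, 11, 71, 31, 96, 27]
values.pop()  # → 27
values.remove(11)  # [48, 73, 27, 74, 71, 31, 96]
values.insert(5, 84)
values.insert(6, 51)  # [48, 73, 27, 74, 71, 84, 51, 31, 96]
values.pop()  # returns 96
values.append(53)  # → [48, 73, 27, 74, 71, 84, 51, 31, 53]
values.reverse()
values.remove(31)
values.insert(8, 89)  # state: [53, 51, 84, 71, 74, 27, 73, 48, 89]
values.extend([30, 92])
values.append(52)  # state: [53, 51, 84, 71, 74, 27, 73, 48, 89, 30, 92, 52]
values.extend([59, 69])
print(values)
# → [53, 51, 84, 71, 74, 27, 73, 48, 89, 30, 92, 52, 59, 69]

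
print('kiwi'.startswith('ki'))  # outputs True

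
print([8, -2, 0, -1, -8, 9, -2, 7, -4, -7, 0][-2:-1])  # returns [-7]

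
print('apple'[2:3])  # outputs p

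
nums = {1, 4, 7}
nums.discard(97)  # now {1, 4, 7}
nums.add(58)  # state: {1, 4, 7, 58}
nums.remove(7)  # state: {1, 4, 58}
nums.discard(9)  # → {1, 4, 58}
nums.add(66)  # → {1, 4, 58, 66}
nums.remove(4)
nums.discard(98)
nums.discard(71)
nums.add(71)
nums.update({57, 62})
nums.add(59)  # {1, 57, 58, 59, 62, 66, 71}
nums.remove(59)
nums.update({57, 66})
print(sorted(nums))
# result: [1, 57, 58, 62, 66, 71]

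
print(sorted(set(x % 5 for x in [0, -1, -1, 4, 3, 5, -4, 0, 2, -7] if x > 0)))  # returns [0, 2, 3, 4]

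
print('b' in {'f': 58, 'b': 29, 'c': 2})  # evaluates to True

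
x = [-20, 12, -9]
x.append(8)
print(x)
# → [-20, 12, -9, 8]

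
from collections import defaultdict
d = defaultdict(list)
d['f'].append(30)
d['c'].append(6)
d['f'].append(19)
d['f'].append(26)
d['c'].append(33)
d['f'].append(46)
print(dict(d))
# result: {'f': [30, 19, 26, 46], 'c': [6, 33]}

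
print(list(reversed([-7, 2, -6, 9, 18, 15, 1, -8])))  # [-8, 1, 15, 18, 9, -6, 2, -7]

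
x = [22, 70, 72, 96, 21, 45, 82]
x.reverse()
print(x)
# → [82, 45, 21, 96, 72, 70, 22]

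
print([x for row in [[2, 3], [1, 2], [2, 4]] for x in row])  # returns [2, 3, 1, 2, 2, 4]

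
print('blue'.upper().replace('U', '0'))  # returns BL0E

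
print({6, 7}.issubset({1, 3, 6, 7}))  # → True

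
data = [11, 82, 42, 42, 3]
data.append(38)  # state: [11, 82, 42, 42, 3, 38]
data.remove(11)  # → [82, 42, 42, 3, 38]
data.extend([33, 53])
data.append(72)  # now [82, 42, 42, 3, 38, 33, 53, 72]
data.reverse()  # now [72, 53, 33, 38, 3, 42, 42, 82]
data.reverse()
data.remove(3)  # [82, 42, 42, 38, 33, 53, 72]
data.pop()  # 72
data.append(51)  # [82, 42, 42, 38, 33, 53, 51]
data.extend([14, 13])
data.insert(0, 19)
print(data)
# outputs [19, 82, 42, 42, 38, 33, 53, 51, 14, 13]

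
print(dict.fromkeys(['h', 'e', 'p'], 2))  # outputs {'h': 2, 'e': 2, 'p': 2}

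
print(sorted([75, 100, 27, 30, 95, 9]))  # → [9, 27, 30, 75, 95, 100]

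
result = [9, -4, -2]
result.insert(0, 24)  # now [24, 9, -4, -2]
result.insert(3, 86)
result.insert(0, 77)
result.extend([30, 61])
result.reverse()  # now [61, 30, -2, 86, -4, 9, 24, 77]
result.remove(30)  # [61, -2, 86, -4, 9, 24, 77]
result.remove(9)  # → [61, -2, 86, -4, 24, 77]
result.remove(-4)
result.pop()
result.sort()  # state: [-2, 24, 61, 86]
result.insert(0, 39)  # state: [39, -2, 24, 61, 86]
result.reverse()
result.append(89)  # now [86, 61, 24, -2, 39, 89]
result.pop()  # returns 89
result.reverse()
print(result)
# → [39, -2, 24, 61, 86]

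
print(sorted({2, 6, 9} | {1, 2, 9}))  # [1, 2, 6, 9]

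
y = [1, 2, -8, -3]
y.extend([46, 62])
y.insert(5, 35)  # [1, 2, -8, -3, 46, 35, 62]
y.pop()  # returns 62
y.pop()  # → 35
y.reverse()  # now [46, -3, -8, 2, 1]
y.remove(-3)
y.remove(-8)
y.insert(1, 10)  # [46, 10, 2, 1]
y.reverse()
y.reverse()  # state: [46, 10, 2, 1]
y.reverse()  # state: [1, 2, 10, 46]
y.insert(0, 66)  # [66, 1, 2, 10, 46]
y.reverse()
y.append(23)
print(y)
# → [46, 10, 2, 1, 66, 23]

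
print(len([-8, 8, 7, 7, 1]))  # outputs 5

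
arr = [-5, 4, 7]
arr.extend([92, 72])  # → [-5, 4, 7, 92, 72]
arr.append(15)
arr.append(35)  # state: [-5, 4, 7, 92, 72, 15, 35]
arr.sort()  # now [-5, 4, 7, 15, 35, 72, 92]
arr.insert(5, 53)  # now [-5, 4, 7, 15, 35, 53, 72, 92]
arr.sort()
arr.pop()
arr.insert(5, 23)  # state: [-5, 4, 7, 15, 35, 23, 53, 72]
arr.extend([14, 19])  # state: [-5, 4, 7, 15, 35, 23, 53, 72, 14, 19]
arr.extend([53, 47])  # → [-5, 4, 7, 15, 35, 23, 53, 72, 14, 19, 53, 47]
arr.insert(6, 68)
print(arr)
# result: [-5, 4, 7, 15, 35, 23, 68, 53, 72, 14, 19, 53, 47]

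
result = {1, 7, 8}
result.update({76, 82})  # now {1, 7, 8, 76, 82}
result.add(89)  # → {1, 7, 8, 76, 82, 89}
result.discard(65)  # {1, 7, 8, 76, 82, 89}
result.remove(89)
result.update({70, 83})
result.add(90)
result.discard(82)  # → {1, 7, 8, 70, 76, 83, 90}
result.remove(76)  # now {1, 7, 8, 70, 83, 90}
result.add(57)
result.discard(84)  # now {1, 7, 8, 57, 70, 83, 90}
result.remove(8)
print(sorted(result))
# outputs [1, 7, 57, 70, 83, 90]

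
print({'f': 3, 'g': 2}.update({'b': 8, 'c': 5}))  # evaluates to None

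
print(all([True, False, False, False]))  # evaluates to False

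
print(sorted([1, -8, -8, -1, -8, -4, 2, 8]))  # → [-8, -8, -8, -4, -1, 1, 2, 8]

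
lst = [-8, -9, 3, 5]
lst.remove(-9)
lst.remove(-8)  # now [3, 5]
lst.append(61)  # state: [3, 5, 61]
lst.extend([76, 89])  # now [3, 5, 61, 76, 89]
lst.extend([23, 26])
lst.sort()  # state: [3, 5, 23, 26, 61, 76, 89]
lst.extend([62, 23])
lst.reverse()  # [23, 62, 89, 76, 61, 26, 23, 5, 3]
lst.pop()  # 3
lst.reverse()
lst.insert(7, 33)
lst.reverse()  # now [23, 33, 62, 89, 76, 61, 26, 23, 5]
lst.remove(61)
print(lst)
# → [23, 33, 62, 89, 76, 26, 23, 5]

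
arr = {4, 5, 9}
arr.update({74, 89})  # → {4, 5, 9, 74, 89}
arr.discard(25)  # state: {4, 5, 9, 74, 89}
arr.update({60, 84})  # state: {4, 5, 9, 60, 74, 84, 89}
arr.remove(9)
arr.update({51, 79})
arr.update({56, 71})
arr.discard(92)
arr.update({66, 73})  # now {4, 5, 51, 56, 60, 66, 71, 73, 74, 79, 84, 89}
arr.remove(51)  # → {4, 5, 56, 60, 66, 71, 73, 74, 79, 84, 89}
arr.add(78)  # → {4, 5, 56, 60, 66, 71, 73, 74, 78, 79, 84, 89}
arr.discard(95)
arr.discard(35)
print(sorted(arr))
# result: [4, 5, 56, 60, 66, 71, 73, 74, 78, 79, 84, 89]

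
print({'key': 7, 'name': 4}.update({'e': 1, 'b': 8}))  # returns None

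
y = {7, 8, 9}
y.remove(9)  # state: {7, 8}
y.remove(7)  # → {8}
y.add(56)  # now {8, 56}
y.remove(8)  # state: {56}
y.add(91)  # {56, 91}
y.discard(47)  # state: {56, 91}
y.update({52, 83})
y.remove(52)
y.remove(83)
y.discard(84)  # {56, 91}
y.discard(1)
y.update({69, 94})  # {56, 69, 91, 94}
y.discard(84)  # {56, 69, 91, 94}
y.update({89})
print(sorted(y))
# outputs [56, 69, 89, 91, 94]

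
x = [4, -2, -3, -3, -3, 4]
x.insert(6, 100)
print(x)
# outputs [4, -2, -3, -3, -3, 4, 100]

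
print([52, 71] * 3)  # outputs [52, 71, 52, 71, 52, 71]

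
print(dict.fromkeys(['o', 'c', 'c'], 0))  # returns {'o': 0, 'c': 0}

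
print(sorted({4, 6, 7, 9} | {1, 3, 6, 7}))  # [1, 3, 4, 6, 7, 9]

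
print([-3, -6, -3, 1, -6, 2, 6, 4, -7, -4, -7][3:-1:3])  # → [1, 6, -4]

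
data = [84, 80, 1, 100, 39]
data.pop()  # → 39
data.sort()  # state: [1, 80, 84, 100]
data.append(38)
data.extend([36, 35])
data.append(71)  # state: [1, 80, 84, 100, 38, 36, 35, 71]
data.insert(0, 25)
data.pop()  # 71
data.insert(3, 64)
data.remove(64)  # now [25, 1, 80, 84, 100, 38, 36, 35]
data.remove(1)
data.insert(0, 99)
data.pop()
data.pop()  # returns 36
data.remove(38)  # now [99, 25, 80, 84, 100]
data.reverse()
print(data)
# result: [100, 84, 80, 25, 99]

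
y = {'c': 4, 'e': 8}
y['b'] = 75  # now {'c': 4, 'e': 8, 'b': 75}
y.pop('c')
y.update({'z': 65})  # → {'e': 8, 'b': 75, 'z': 65}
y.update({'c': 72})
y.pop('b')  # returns 75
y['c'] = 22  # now {'e': 8, 'z': 65, 'c': 22}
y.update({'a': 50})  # {'e': 8, 'z': 65, 'c': 22, 'a': 50}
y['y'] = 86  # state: {'e': 8, 'z': 65, 'c': 22, 'a': 50, 'y': 86}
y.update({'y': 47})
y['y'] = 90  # {'e': 8, 'z': 65, 'c': 22, 'a': 50, 'y': 90}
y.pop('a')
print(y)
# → {'e': 8, 'z': 65, 'c': 22, 'y': 90}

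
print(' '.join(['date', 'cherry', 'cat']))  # date cherry cat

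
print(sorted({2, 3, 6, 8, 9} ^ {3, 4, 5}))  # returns [2, 4, 5, 6, 8, 9]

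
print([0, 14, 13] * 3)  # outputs [0, 14, 13, 0, 14, 13, 0, 14, 13]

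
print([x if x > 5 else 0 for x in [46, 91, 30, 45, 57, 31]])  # [46, 91, 30, 45, 57, 31]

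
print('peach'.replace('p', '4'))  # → 4each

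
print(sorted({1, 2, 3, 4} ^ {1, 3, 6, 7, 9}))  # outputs [2, 4, 6, 7, 9]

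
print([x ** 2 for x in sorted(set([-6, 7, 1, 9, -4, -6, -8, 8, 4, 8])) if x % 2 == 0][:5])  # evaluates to [64, 36, 16, 16, 64]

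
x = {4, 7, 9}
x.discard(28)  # {4, 7, 9}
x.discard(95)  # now {4, 7, 9}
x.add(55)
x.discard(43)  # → {4, 7, 9, 55}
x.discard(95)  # {4, 7, 9, 55}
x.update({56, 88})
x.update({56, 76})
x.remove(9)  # {4, 7, 55, 56, 76, 88}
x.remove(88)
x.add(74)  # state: {4, 7, 55, 56, 74, 76}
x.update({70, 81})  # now {4, 7, 55, 56, 70, 74, 76, 81}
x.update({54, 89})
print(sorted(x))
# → [4, 7, 54, 55, 56, 70, 74, 76, 81, 89]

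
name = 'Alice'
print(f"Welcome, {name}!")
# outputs Welcome, Alice!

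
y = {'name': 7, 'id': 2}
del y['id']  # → {'name': 7}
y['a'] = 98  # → {'name': 7, 'a': 98}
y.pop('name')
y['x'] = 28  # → {'a': 98, 'x': 28}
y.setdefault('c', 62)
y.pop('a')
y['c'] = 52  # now {'x': 28, 'c': 52}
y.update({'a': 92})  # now {'x': 28, 'c': 52, 'a': 92}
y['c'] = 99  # {'x': 28, 'c': 99, 'a': 92}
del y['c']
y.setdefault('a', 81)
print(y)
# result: {'x': 28, 'a': 92}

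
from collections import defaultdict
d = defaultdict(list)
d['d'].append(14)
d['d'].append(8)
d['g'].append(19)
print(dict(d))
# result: {'d': [14, 8], 'g': [19]}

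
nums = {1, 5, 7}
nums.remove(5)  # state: {1, 7}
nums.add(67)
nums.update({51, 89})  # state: {1, 7, 51, 67, 89}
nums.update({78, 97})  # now {1, 7, 51, 67, 78, 89, 97}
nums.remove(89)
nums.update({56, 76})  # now {1, 7, 51, 56, 67, 76, 78, 97}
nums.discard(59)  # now {1, 7, 51, 56, 67, 76, 78, 97}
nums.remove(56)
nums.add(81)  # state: {1, 7, 51, 67, 76, 78, 81, 97}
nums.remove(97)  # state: {1, 7, 51, 67, 76, 78, 81}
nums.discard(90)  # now {1, 7, 51, 67, 76, 78, 81}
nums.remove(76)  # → {1, 7, 51, 67, 78, 81}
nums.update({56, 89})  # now {1, 7, 51, 56, 67, 78, 81, 89}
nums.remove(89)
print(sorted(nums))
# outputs [1, 7, 51, 56, 67, 78, 81]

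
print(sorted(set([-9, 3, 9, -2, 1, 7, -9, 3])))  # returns [-9, -2, 1, 3, 7, 9]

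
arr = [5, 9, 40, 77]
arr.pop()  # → 77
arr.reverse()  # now [40, 9, 5]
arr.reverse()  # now [5, 9, 40]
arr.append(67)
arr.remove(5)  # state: [9, 40, 67]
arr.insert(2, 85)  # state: [9, 40, 85, 67]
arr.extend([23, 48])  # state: [9, 40, 85, 67, 23, 48]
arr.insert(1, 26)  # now [9, 26, 40, 85, 67, 23, 48]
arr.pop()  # 48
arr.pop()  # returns 23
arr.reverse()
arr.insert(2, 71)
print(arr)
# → [67, 85, 71, 40, 26, 9]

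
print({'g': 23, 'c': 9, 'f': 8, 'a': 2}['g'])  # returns 23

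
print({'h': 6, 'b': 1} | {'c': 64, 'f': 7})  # {'h': 6, 'b': 1, 'c': 64, 'f': 7}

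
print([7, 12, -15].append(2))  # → None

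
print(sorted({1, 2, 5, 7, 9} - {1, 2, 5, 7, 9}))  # []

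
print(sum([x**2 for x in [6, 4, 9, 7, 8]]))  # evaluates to 246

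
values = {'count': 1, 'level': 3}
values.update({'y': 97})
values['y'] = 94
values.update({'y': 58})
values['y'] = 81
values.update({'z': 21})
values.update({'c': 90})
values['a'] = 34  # {'count': 1, 'level': 3, 'y': 81, 'z': 21, 'c': 90, 'a': 34}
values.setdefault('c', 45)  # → 90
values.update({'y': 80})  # {'count': 1, 'level': 3, 'y': 80, 'z': 21, 'c': 90, 'a': 34}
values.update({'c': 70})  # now {'count': 1, 'level': 3, 'y': 80, 'z': 21, 'c': 70, 'a': 34}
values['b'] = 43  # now {'count': 1, 'level': 3, 'y': 80, 'z': 21, 'c': 70, 'a': 34, 'b': 43}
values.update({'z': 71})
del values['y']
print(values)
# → {'count': 1, 'level': 3, 'z': 71, 'c': 70, 'a': 34, 'b': 43}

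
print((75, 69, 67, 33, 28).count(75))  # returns 1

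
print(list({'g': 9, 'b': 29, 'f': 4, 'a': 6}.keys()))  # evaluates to ['g', 'b', 'f', 'a']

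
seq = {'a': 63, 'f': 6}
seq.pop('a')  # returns 63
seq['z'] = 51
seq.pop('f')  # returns 6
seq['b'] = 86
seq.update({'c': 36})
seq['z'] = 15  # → {'z': 15, 'b': 86, 'c': 36}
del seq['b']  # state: {'z': 15, 'c': 36}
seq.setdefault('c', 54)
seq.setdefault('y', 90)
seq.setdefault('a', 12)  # 12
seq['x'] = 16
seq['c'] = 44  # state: {'z': 15, 'c': 44, 'y': 90, 'a': 12, 'x': 16}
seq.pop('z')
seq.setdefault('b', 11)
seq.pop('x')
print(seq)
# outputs {'c': 44, 'y': 90, 'a': 12, 'b': 11}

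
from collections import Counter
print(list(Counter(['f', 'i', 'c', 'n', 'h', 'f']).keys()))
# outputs ['f', 'i', 'c', 'n', 'h']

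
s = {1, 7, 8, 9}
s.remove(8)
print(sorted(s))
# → [1, 7, 9]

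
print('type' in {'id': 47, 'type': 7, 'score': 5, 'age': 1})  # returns True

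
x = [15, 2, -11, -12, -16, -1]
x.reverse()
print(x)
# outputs [-1, -16, -12, -11, 2, 15]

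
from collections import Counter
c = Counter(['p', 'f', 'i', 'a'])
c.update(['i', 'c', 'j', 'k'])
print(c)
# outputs Counter({'i': 2, 'p': 1, 'f': 1, 'a': 1, 'c': 1, 'j': 1, 'k': 1})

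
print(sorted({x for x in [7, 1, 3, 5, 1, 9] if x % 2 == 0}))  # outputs []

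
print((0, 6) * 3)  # (0, 6, 0, 6, 0, 6)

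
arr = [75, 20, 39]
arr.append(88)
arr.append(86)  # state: [75, 20, 39, 88, 86]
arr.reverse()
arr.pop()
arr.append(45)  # [86, 88, 39, 20, 45]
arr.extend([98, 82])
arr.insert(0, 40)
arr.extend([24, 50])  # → [40, 86, 88, 39, 20, 45, 98, 82, 24, 50]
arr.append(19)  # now [40, 86, 88, 39, 20, 45, 98, 82, 24, 50, 19]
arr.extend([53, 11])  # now [40, 86, 88, 39, 20, 45, 98, 82, 24, 50, 19, 53, 11]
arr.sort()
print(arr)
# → [11, 19, 20, 24, 39, 40, 45, 50, 53, 82, 86, 88, 98]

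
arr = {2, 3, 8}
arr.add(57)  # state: {2, 3, 8, 57}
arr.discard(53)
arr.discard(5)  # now {2, 3, 8, 57}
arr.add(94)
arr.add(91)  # {2, 3, 8, 57, 91, 94}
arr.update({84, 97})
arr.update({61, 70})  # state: {2, 3, 8, 57, 61, 70, 84, 91, 94, 97}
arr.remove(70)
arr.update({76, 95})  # {2, 3, 8, 57, 61, 76, 84, 91, 94, 95, 97}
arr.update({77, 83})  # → {2, 3, 8, 57, 61, 76, 77, 83, 84, 91, 94, 95, 97}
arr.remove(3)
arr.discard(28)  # {2, 8, 57, 61, 76, 77, 83, 84, 91, 94, 95, 97}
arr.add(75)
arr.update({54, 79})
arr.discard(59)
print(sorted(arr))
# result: [2, 8, 54, 57, 61, 75, 76, 77, 79, 83, 84, 91, 94, 95, 97]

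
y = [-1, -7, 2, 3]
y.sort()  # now [-7, -1, 2, 3]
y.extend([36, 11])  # [-7, -1, 2, 3, 36, 11]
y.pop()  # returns 11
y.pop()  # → 36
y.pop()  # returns 3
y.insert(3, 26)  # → [-7, -1, 2, 26]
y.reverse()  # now [26, 2, -1, -7]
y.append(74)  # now [26, 2, -1, -7, 74]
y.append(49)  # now [26, 2, -1, -7, 74, 49]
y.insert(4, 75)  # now [26, 2, -1, -7, 75, 74, 49]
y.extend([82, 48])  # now [26, 2, -1, -7, 75, 74, 49, 82, 48]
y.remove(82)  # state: [26, 2, -1, -7, 75, 74, 49, 48]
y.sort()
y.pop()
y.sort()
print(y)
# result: [-7, -1, 2, 26, 48, 49, 74]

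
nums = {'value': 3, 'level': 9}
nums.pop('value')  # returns 3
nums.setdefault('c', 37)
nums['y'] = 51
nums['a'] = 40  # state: {'level': 9, 'c': 37, 'y': 51, 'a': 40}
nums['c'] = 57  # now {'level': 9, 'c': 57, 'y': 51, 'a': 40}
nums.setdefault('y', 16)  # 51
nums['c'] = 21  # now {'level': 9, 'c': 21, 'y': 51, 'a': 40}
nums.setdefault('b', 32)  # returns 32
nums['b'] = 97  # {'level': 9, 'c': 21, 'y': 51, 'a': 40, 'b': 97}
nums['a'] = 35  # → {'level': 9, 'c': 21, 'y': 51, 'a': 35, 'b': 97}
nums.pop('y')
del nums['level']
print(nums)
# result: {'c': 21, 'a': 35, 'b': 97}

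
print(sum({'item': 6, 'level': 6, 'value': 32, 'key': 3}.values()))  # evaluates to 47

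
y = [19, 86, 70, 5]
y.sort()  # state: [5, 19, 70, 86]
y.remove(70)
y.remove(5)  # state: [19, 86]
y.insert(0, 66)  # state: [66, 19, 86]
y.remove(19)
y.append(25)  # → [66, 86, 25]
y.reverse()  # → [25, 86, 66]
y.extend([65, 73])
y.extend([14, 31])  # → [25, 86, 66, 65, 73, 14, 31]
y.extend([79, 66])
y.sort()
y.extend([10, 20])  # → [14, 25, 31, 65, 66, 66, 73, 79, 86, 10, 20]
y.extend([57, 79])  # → [14, 25, 31, 65, 66, 66, 73, 79, 86, 10, 20, 57, 79]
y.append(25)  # [14, 25, 31, 65, 66, 66, 73, 79, 86, 10, 20, 57, 79, 25]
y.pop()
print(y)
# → [14, 25, 31, 65, 66, 66, 73, 79, 86, 10, 20, 57, 79]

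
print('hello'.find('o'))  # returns 4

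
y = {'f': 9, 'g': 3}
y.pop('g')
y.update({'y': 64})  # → {'f': 9, 'y': 64}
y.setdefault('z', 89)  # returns 89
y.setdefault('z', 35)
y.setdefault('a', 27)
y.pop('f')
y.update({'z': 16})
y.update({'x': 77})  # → {'y': 64, 'z': 16, 'a': 27, 'x': 77}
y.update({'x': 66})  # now {'y': 64, 'z': 16, 'a': 27, 'x': 66}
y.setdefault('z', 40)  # 16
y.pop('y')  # 64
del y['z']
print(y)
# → {'a': 27, 'x': 66}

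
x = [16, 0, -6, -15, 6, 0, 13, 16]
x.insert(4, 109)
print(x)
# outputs [16, 0, -6, -15, 109, 6, 0, 13, 16]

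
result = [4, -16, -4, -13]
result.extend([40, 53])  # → [4, -16, -4, -13, 40, 53]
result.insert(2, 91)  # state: [4, -16, 91, -4, -13, 40, 53]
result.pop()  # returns 53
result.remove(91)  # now [4, -16, -4, -13, 40]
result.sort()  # [-16, -13, -4, 4, 40]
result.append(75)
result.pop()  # 75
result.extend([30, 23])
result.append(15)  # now [-16, -13, -4, 4, 40, 30, 23, 15]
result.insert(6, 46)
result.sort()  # [-16, -13, -4, 4, 15, 23, 30, 40, 46]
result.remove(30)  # [-16, -13, -4, 4, 15, 23, 40, 46]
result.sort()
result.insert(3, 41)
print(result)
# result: [-16, -13, -4, 41, 4, 15, 23, 40, 46]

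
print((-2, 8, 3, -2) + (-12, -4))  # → (-2, 8, 3, -2, -12, -4)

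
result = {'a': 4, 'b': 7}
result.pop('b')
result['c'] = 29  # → {'a': 4, 'c': 29}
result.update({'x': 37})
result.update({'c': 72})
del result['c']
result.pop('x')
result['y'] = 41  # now {'a': 4, 'y': 41}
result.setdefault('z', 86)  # 86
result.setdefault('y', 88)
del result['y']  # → {'a': 4, 'z': 86}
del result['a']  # {'z': 86}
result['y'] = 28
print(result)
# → {'z': 86, 'y': 28}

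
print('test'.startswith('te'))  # True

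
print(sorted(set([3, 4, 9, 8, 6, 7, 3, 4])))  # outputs [3, 4, 6, 7, 8, 9]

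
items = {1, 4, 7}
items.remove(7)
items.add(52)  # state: {1, 4, 52}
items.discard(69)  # {1, 4, 52}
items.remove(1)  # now {4, 52}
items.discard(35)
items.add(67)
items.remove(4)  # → {52, 67}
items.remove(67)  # {52}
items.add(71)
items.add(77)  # {52, 71, 77}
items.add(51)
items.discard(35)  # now {51, 52, 71, 77}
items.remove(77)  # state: {51, 52, 71}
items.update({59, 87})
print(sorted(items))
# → [51, 52, 59, 71, 87]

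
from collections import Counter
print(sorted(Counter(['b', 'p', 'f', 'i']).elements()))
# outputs ['b', 'f', 'i', 'p']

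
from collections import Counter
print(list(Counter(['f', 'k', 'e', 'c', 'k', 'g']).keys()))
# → ['f', 'k', 'e', 'c', 'g']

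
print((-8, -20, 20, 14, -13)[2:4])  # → (20, 14)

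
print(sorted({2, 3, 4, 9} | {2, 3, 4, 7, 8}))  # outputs [2, 3, 4, 7, 8, 9]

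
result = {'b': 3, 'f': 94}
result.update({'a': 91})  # {'b': 3, 'f': 94, 'a': 91}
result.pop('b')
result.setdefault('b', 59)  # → 59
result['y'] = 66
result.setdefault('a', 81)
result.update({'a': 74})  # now {'f': 94, 'a': 74, 'b': 59, 'y': 66}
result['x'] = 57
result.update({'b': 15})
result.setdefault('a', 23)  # 74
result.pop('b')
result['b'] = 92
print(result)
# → {'f': 94, 'a': 74, 'y': 66, 'x': 57, 'b': 92}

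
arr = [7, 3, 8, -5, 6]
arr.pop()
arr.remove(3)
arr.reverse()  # [-5, 8, 7]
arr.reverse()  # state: [7, 8, -5]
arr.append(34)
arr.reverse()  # [34, -5, 8, 7]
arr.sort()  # [-5, 7, 8, 34]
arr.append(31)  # [-5, 7, 8, 34, 31]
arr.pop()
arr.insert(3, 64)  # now [-5, 7, 8, 64, 34]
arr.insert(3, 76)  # [-5, 7, 8, 76, 64, 34]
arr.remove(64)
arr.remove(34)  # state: [-5, 7, 8, 76]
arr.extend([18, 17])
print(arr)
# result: [-5, 7, 8, 76, 18, 17]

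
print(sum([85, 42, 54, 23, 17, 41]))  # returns 262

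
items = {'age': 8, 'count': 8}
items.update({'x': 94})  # {'age': 8, 'count': 8, 'x': 94}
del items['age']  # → {'count': 8, 'x': 94}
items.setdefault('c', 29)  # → 29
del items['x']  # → {'count': 8, 'c': 29}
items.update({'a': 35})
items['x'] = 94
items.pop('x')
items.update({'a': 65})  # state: {'count': 8, 'c': 29, 'a': 65}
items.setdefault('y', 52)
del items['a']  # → {'count': 8, 'c': 29, 'y': 52}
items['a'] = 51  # {'count': 8, 'c': 29, 'y': 52, 'a': 51}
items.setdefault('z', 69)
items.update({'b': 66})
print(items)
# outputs {'count': 8, 'c': 29, 'y': 52, 'a': 51, 'z': 69, 'b': 66}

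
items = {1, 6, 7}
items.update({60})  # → {1, 6, 7, 60}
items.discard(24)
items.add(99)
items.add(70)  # {1, 6, 7, 60, 70, 99}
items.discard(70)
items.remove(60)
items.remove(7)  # {1, 6, 99}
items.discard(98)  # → {1, 6, 99}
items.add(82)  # {1, 6, 82, 99}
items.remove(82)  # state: {1, 6, 99}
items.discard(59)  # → {1, 6, 99}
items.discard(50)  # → {1, 6, 99}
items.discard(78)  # {1, 6, 99}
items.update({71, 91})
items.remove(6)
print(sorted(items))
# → [1, 71, 91, 99]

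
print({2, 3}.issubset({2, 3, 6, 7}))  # True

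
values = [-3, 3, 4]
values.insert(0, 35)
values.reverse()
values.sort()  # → [-3, 3, 4, 35]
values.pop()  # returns 35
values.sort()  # [-3, 3, 4]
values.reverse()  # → [4, 3, -3]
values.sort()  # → [-3, 3, 4]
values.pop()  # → 4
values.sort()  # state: [-3, 3]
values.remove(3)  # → [-3]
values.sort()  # [-3]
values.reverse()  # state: [-3]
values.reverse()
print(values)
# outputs [-3]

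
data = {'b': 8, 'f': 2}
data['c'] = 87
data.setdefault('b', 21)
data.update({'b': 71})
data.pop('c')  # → 87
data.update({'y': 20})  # {'b': 71, 'f': 2, 'y': 20}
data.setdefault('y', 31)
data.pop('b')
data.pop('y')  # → 20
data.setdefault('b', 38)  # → 38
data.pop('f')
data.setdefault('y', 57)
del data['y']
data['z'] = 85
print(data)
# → {'b': 38, 'z': 85}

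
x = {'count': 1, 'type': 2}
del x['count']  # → {'type': 2}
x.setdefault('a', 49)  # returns 49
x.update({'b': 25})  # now {'type': 2, 'a': 49, 'b': 25}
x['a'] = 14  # {'type': 2, 'a': 14, 'b': 25}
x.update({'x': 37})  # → {'type': 2, 'a': 14, 'b': 25, 'x': 37}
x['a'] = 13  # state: {'type': 2, 'a': 13, 'b': 25, 'x': 37}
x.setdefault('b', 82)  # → 25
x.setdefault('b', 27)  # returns 25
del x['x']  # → {'type': 2, 'a': 13, 'b': 25}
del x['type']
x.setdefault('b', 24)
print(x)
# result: {'a': 13, 'b': 25}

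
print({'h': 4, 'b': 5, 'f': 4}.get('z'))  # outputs None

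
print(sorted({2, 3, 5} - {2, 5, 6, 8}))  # [3]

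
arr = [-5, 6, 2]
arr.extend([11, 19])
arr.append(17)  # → [-5, 6, 2, 11, 19, 17]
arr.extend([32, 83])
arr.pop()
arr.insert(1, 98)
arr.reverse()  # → [32, 17, 19, 11, 2, 6, 98, -5]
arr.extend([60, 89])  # [32, 17, 19, 11, 2, 6, 98, -5, 60, 89]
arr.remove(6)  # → [32, 17, 19, 11, 2, 98, -5, 60, 89]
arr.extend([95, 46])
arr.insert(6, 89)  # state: [32, 17, 19, 11, 2, 98, 89, -5, 60, 89, 95, 46]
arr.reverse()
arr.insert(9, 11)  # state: [46, 95, 89, 60, -5, 89, 98, 2, 11, 11, 19, 17, 32]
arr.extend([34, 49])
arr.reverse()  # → [49, 34, 32, 17, 19, 11, 11, 2, 98, 89, -5, 60, 89, 95, 46]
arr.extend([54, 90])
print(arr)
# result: [49, 34, 32, 17, 19, 11, 11, 2, 98, 89, -5, 60, 89, 95, 46, 54, 90]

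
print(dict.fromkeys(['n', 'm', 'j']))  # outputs {'n': None, 'm': None, 'j': None}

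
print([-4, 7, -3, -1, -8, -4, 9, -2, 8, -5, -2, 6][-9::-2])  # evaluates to [-1, 7]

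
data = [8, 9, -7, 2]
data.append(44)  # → [8, 9, -7, 2, 44]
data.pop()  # 44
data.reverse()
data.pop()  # 8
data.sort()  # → [-7, 2, 9]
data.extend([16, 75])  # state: [-7, 2, 9, 16, 75]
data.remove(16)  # [-7, 2, 9, 75]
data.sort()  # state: [-7, 2, 9, 75]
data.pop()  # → 75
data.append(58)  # [-7, 2, 9, 58]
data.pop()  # 58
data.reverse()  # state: [9, 2, -7]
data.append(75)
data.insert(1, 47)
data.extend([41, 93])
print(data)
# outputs [9, 47, 2, -7, 75, 41, 93]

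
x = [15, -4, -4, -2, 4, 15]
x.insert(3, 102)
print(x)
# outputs [15, -4, -4, 102, -2, 4, 15]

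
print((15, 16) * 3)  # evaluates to (15, 16, 15, 16, 15, 16)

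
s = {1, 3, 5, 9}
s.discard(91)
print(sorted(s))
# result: [1, 3, 5, 9]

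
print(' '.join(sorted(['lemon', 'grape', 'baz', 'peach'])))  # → baz grape lemon peach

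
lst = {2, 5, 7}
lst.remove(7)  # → {2, 5}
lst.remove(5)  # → {2}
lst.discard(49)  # {2}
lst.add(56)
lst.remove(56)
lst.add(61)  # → {2, 61}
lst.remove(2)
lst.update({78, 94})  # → {61, 78, 94}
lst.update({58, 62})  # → {58, 61, 62, 78, 94}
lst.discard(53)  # {58, 61, 62, 78, 94}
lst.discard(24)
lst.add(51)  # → {51, 58, 61, 62, 78, 94}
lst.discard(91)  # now {51, 58, 61, 62, 78, 94}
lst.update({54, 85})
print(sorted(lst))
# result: [51, 54, 58, 61, 62, 78, 85, 94]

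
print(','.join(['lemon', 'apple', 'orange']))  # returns lemon,apple,orange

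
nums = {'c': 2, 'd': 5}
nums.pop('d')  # 5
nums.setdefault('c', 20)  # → 2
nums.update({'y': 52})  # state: {'c': 2, 'y': 52}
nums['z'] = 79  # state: {'c': 2, 'y': 52, 'z': 79}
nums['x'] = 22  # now {'c': 2, 'y': 52, 'z': 79, 'x': 22}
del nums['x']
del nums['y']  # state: {'c': 2, 'z': 79}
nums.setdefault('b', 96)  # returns 96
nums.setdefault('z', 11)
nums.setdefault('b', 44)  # 96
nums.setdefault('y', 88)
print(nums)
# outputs {'c': 2, 'z': 79, 'b': 96, 'y': 88}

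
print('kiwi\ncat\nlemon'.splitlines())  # ['kiwi', 'cat', 'lemon']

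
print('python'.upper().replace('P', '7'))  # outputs 7YTHON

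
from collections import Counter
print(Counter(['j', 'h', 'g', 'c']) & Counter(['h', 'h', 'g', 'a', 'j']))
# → Counter({'j': 1, 'h': 1, 'g': 1})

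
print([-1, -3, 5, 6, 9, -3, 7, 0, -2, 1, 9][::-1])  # [9, 1, -2, 0, 7, -3, 9, 6, 5, -3, -1]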